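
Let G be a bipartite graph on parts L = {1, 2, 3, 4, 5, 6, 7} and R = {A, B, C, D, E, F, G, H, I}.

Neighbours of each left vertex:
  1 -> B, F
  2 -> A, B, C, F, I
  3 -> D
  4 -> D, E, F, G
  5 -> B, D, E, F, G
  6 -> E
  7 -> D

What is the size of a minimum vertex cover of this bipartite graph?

A maximum matching has 6 edges (e.g. 1–B, 2–A, 3–D, 4–F, 5–G, 6–E).
By König's theorem the minimum vertex cover has the same size. One such cover is {1, 2, 4, 5, 6, D}.

6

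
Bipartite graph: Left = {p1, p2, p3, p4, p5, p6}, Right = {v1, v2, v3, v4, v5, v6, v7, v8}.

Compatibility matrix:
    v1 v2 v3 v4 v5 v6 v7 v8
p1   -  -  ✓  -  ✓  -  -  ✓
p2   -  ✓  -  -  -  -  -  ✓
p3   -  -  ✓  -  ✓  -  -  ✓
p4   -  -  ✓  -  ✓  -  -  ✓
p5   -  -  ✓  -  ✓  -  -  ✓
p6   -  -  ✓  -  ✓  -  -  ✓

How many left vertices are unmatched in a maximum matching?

2

For example, pair p1→v5, p2→v2, p3→v3, p4→v8.
The set {p1, p3, p4, p5, p6} has only 3 neighbours ({v3, v5, v8}), so by Hall's theorem at most 4 of the 6 left vertices can be matched.
That matches 4 of the 6, leaving 2 unmatched; no matching can do better.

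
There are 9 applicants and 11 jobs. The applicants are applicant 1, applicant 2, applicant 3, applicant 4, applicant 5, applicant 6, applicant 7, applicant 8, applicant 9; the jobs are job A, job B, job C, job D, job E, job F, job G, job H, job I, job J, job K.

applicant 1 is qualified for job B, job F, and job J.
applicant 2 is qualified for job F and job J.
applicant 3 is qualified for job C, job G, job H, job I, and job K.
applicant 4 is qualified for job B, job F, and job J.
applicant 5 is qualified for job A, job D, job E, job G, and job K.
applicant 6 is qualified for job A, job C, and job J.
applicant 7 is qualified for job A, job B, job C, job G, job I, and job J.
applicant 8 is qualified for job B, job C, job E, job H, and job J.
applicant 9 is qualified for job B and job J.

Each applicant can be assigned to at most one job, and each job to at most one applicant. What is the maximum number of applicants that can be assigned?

For example, pair applicant 1–job B, applicant 2–job F, applicant 3–job K, applicant 4–job J, applicant 5–job D, applicant 6–job A, applicant 7–job G, applicant 8–job H.
The set {applicant 1, applicant 2, applicant 4, applicant 9} has only 3 neighbours ({job B, job F, job J}), so by Hall's theorem at most 8 of the 9 applicants can be matched.

8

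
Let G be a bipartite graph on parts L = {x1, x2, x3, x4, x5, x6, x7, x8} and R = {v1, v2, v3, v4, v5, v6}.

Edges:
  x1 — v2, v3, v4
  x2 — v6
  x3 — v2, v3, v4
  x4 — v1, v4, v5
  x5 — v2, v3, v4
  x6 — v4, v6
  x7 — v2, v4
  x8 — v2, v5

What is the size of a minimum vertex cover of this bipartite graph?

{x4, x8, v2, v3, v4, v6} is a vertex cover of size 6: every edge has an endpoint in this set.
No smaller cover exists because x1–v3, x2–v6, x3–v4, x4–v1, x5–v2, x8–v5 is a matching of size 6, and a cover must include an endpoint of each of these disjoint edges (König's theorem).

6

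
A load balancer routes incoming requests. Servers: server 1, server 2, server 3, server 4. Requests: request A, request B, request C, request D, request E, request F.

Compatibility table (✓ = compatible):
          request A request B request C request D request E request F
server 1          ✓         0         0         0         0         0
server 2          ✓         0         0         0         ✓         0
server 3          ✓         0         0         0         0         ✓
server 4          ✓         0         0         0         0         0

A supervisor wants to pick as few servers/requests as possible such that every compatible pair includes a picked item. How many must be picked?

A maximum matching has 3 edges (e.g. server 1–request A, server 2–request E, server 3–request F).
By König's theorem the minimum vertex cover has the same size. One such cover is {server 2, server 3, request A}.

3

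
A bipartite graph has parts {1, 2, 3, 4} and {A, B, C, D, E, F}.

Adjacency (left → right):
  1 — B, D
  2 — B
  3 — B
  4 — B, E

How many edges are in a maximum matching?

3

A valid assignment of size 3: 1-D, 2-B, 4-E.
The set {2, 3} has only 1 neighbour ({B}), so by Hall's theorem at most 3 of the 4 left vertices can be matched.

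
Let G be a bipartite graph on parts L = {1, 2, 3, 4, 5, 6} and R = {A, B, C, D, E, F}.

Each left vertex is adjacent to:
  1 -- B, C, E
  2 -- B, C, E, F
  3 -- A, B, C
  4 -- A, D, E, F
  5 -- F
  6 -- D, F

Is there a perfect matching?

Yes

A valid assignment of size 6: 1→C, 2→B, 3→A, 4→E, 5→F, 6→D.
All 6 left vertices are covered.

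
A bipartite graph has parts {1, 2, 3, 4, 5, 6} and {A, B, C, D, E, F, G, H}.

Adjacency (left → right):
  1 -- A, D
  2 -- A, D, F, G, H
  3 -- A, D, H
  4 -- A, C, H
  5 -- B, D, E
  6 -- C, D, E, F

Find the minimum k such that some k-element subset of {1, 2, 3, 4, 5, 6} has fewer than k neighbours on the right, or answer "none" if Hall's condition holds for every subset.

A matching saturating every left vertex exists, for instance 1→A, 2→G, 3→D, 4→C, 5→B, 6→E.
By Hall's marriage theorem, this means |N(S)| ≥ |S| for every subset S, so no violating subset exists.

none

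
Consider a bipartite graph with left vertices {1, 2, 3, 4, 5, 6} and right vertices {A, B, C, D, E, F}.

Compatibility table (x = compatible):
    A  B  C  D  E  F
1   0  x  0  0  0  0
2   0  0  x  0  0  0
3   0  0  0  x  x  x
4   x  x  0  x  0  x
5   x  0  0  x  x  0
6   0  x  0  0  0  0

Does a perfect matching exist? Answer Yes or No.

The set {1, 6} has only 1 neighbour ({B}), so by Hall's theorem at most 5 of the 6 left vertices can be matched.
Hence no matching covers every left vertex.

No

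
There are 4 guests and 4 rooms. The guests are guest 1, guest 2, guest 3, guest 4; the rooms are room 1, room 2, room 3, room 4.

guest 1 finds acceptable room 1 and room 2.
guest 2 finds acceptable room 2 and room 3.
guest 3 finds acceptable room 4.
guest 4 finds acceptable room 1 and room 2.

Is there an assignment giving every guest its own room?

Yes

A valid assignment of size 4: guest 1–room 2, guest 2–room 3, guest 3–room 4, guest 4–room 1.
All 4 guests are covered.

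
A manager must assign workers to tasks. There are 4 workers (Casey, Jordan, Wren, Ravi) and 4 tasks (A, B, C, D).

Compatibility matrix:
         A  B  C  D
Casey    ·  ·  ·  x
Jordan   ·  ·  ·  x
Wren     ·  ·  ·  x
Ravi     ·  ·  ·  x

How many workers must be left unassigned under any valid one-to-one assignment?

For example, pair Casey→D.
The set {Casey, Jordan, Wren, Ravi} has only 1 neighbour ({D}), so by Hall's theorem at most 1 of the 4 workers can be matched.
That matches 1 of the 4, leaving 3 unmatched; no matching can do better.

3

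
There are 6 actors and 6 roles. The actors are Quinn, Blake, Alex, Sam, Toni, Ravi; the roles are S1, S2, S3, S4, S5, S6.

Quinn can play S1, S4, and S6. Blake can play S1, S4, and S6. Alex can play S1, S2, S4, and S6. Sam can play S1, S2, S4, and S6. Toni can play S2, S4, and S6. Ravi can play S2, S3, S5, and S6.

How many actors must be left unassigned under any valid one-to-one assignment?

1

One maximum matching: Quinn-S1, Blake-S6, Alex-S4, Sam-S2, Ravi-S3.
The set {Quinn, Blake, Alex, Sam, Toni} has only 4 neighbours ({S1, S2, S4, S6}), so by Hall's theorem at most 5 of the 6 actors can be matched.
That matches 5 of the 6, leaving 1 unmatched; no matching can do better.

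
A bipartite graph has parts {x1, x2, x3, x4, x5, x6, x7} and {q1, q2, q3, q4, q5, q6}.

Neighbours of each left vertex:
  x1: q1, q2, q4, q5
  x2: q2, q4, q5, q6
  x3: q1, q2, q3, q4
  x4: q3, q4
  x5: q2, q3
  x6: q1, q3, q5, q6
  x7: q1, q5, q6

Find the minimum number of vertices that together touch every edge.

6

The 6 edges x1–q5, x2–q2, x3–q1, x4–q4, x5–q3, x6–q6 form a matching, so any vertex cover needs at least 6 vertices (one per matched edge).
Conversely {q1, q2, q3, q4, q5, q6} meets every edge and has exactly 6 vertices, so 6 is optimal.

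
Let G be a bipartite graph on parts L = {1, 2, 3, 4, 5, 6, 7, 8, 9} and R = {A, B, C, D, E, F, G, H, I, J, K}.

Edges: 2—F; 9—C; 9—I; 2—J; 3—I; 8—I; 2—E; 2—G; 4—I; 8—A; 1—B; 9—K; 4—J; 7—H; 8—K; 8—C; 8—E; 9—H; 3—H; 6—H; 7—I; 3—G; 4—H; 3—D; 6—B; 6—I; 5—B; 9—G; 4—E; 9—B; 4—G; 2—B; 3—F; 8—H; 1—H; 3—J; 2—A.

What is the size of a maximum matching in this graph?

For example, pair 1-H, 2-A, 3-F, 4-J, 5-B, 6-I, 8-K, 9-G.
The set {1, 5, 6, 7} has only 3 neighbours ({B, H, I}), so by Hall's theorem at most 8 of the 9 left vertices can be matched.

8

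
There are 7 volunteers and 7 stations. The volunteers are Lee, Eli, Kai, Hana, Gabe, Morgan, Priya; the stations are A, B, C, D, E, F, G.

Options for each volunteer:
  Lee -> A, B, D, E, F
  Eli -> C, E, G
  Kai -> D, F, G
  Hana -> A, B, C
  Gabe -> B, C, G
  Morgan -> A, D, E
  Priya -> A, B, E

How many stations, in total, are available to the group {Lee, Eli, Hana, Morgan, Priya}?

7

The union of neighbours of {Lee, Eli, Hana, Morgan, Priya} is {A, B, C, D, E, F, G}, which has 7 elements.
Since |N(S)| = 7 ≥ |S| = 5, Hall's condition holds for this subset.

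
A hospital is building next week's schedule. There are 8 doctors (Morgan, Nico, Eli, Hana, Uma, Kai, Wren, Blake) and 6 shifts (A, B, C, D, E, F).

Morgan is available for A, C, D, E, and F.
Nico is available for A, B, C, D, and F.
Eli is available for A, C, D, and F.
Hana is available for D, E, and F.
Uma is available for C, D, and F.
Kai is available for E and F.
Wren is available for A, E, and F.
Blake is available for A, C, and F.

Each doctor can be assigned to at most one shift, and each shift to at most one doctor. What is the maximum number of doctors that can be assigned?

A valid assignment of size 6: Morgan→A, Nico→B, Eli→C, Hana→D, Uma→F, Kai→E.
The set {Morgan, Eli, Hana, Uma, Kai, Wren, Blake} has only 5 neighbours ({A, C, D, E, F}), so by Hall's theorem at most 6 of the 8 doctors can be matched.

6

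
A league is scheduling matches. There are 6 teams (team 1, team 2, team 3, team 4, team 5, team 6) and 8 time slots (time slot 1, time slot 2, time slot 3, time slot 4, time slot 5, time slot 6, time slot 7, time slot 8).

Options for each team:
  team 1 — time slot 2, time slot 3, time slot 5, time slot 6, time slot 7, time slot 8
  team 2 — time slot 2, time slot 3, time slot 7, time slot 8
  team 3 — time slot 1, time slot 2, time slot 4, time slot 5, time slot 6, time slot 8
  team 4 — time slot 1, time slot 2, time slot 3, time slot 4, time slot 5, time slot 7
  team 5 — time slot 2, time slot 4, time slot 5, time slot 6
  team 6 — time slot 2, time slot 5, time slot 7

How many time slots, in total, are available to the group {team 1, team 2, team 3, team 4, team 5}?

The union of neighbours of {team 1, team 2, team 3, team 4, team 5} is {time slot 1, time slot 2, time slot 3, time slot 4, time slot 5, time slot 6, time slot 7, time slot 8}, which has 8 elements.
Since |N(S)| = 8 ≥ |S| = 5, Hall's condition holds for this subset.

8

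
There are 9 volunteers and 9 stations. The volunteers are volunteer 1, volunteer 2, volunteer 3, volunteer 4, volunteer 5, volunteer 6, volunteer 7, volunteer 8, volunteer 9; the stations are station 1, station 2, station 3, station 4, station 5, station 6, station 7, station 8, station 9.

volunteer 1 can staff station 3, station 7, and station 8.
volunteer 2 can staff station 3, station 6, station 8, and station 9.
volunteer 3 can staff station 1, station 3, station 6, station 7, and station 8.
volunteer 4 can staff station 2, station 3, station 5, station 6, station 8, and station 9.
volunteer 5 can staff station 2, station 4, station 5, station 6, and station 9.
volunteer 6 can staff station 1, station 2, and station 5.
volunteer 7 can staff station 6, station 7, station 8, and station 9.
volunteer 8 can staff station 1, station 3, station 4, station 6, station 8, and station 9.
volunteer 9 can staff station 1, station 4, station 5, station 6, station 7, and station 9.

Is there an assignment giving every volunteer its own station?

Yes

A valid assignment of size 9: volunteer 1→station 3, volunteer 2→station 9, volunteer 3→station 1, volunteer 4→station 5, volunteer 5→station 4, volunteer 6→station 2, volunteer 7→station 8, volunteer 8→station 6, volunteer 9→station 7.
All 9 volunteers are covered.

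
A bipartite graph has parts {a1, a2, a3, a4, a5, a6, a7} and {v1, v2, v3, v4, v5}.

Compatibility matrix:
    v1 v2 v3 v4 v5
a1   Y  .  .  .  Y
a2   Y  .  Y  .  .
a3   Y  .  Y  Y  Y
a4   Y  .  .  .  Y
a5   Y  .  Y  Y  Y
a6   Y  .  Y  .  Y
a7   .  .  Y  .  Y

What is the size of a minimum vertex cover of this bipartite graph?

The 4 edges a1–v5, a2–v3, a3–v4, a4–v1 form a matching, so any vertex cover needs at least 4 vertices (one per matched edge).
Conversely {v1, v3, v4, v5} meets every edge and has exactly 4 vertices, so 4 is optimal.

4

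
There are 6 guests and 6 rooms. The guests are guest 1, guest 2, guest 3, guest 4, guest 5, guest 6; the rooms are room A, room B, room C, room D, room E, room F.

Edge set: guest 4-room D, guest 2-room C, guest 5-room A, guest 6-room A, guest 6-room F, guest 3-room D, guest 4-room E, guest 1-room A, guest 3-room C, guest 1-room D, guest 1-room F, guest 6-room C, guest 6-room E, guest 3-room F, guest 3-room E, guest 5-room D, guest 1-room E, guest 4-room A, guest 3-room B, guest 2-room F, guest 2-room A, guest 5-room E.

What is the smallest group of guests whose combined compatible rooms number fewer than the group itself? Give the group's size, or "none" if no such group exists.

A matching saturating every guest exists, for instance guest 1→room A, guest 2→room C, guest 3→room B, guest 4→room D, guest 5→room E, guest 6→room F.
By Hall's marriage theorem, this means |N(S)| ≥ |S| for every subset S, so no violating subset exists.

none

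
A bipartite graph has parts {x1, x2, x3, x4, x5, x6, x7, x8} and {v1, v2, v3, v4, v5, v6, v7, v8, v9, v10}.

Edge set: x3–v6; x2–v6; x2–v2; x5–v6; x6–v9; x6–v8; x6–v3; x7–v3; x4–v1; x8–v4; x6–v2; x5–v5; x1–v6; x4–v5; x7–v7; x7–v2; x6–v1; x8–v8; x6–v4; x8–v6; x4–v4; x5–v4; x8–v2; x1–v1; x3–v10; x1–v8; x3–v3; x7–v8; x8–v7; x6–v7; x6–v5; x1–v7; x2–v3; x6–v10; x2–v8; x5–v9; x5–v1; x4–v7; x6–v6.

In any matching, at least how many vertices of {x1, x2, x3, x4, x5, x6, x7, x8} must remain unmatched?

0

A valid assignment of size 8: x1–v8, x2–v3, x3–v10, x4–v1, x5–v6, x6–v4, x7–v7, x8–v2.
All 8 left vertices are matched, so no larger matching exists.
That matches 8 of the 8, leaving 0 unmatched; no matching can do better.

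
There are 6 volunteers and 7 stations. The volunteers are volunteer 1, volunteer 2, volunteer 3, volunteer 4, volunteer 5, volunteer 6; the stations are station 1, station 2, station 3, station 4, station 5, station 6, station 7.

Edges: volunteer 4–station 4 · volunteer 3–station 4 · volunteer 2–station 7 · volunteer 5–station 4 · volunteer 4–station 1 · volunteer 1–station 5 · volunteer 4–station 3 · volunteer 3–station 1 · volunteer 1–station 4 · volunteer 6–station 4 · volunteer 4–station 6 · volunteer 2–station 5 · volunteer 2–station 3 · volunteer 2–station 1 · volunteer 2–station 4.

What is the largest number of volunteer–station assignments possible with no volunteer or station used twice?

For example, pair volunteer 1-station 5, volunteer 2-station 7, volunteer 3-station 1, volunteer 4-station 3, volunteer 5-station 4.
The set {volunteer 5, volunteer 6} has only 1 neighbour ({station 4}), so by Hall's theorem at most 5 of the 6 volunteers can be matched.

5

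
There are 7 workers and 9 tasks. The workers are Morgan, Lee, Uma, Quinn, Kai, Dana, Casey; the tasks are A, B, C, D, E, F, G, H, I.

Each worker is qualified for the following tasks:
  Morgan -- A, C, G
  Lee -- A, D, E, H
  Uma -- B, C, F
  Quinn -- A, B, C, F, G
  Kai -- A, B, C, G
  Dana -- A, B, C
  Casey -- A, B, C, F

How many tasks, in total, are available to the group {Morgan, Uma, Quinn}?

The union of neighbours of {Morgan, Uma, Quinn} is {A, B, C, F, G}, which has 5 elements.
Since |N(S)| = 5 ≥ |S| = 3, Hall's condition holds for this subset.

5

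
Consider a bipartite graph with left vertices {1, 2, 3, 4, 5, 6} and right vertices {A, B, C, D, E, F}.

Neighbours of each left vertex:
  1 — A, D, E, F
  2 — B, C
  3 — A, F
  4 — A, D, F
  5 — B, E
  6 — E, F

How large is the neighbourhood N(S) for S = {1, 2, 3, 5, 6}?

The union of neighbours of {1, 2, 3, 5, 6} is {A, B, C, D, E, F}, which has 6 elements.
Since |N(S)| = 6 ≥ |S| = 5, Hall's condition holds for this subset.

6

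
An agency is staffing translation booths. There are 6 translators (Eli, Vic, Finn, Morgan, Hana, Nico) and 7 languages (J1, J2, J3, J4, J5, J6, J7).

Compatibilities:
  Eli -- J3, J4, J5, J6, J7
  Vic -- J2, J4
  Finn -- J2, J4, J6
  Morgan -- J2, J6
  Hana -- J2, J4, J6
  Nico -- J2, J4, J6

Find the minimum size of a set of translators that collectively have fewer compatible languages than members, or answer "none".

4

Take S = {Vic, Finn, Morgan, Hana}. Its neighbourhood is {J2, J4, J6}, so |N(S)| = 3 < |S| = 4.
Every subset of size less than 4 has at least as many neighbours as members, so 4 is the minimum.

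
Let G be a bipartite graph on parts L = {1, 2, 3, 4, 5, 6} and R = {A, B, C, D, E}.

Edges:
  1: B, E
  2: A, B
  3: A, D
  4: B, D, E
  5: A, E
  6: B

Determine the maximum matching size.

4

A valid assignment of size 4: 1-E, 2-A, 3-D, 4-B.
The set {1, 2, 3, 4, 5, 6} has only 4 neighbours ({A, B, D, E}), so by Hall's theorem at most 4 of the 6 left vertices can be matched.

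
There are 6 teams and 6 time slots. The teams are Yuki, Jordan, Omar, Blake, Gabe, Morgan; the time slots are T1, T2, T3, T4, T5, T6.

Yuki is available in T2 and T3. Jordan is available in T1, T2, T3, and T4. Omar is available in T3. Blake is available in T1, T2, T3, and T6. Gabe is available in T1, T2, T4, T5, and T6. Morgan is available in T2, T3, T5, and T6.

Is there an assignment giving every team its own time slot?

Yes

A valid assignment of size 6: Yuki→T2, Jordan→T1, Omar→T3, Blake→T6, Gabe→T4, Morgan→T5.
All 6 teams are covered.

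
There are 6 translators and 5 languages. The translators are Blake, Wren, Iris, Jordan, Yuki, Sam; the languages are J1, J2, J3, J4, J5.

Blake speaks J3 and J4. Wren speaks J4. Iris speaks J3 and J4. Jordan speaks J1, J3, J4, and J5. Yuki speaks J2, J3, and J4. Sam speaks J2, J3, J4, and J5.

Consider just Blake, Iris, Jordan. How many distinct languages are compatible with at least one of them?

4

The union of neighbours of {Blake, Iris, Jordan} is {J1, J3, J4, J5}, which has 4 elements.
Since |N(S)| = 4 ≥ |S| = 3, Hall's condition holds for this subset.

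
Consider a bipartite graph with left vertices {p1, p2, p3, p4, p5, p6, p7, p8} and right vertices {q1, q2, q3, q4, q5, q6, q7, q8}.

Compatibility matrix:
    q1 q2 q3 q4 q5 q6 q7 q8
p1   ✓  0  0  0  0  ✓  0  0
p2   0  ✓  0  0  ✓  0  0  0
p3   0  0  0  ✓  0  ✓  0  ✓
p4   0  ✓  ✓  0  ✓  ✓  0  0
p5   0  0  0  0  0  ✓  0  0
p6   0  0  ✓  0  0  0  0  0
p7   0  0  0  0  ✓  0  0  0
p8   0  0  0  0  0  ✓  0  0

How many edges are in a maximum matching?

6

One maximum matching: p1-q1, p2-q5, p3-q8, p4-q2, p5-q6, p6-q3.
The set {p2, p4, p5, p6, p7, p8} has only 4 neighbours ({q2, q3, q5, q6}), so by Hall's theorem at most 6 of the 8 left vertices can be matched.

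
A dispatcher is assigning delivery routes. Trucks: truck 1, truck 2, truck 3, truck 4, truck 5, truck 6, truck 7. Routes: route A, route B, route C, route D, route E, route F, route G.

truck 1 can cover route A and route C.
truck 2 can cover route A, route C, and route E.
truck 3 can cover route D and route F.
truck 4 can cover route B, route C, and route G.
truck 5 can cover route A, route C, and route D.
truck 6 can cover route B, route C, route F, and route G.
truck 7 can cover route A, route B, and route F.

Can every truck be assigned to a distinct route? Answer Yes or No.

One maximum matching: truck 1→route A, truck 2→route E, truck 3→route D, truck 4→route G, truck 5→route C, truck 6→route F, truck 7→route B.
All 7 trucks are covered.

Yes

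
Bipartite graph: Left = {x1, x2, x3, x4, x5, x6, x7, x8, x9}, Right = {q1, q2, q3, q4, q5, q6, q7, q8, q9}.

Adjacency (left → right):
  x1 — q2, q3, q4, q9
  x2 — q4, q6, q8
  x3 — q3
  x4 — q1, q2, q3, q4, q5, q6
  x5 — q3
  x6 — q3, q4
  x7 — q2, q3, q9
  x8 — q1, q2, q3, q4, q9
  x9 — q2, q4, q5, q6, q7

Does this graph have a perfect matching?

No

The set {x3, x5} has only 1 neighbour ({q3}), so by Hall's theorem at most 8 of the 9 left vertices can be matched.
Hence no matching covers every left vertex.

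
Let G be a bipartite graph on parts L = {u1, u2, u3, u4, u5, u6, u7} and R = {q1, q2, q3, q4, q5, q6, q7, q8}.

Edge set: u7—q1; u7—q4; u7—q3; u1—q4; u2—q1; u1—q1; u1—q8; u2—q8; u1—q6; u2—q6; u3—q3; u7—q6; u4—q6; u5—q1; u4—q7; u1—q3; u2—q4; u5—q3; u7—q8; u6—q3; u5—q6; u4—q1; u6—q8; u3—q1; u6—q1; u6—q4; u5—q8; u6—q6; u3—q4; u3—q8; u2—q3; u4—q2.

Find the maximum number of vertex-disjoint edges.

For example, pair u1-q1, u2-q4, u3-q8, u4-q2, u5-q3, u6-q6.
The set {u1, u2, u3, u5, u6, u7} has only 5 neighbours ({q1, q3, q4, q6, q8}), so by Hall's theorem at most 6 of the 7 left vertices can be matched.

6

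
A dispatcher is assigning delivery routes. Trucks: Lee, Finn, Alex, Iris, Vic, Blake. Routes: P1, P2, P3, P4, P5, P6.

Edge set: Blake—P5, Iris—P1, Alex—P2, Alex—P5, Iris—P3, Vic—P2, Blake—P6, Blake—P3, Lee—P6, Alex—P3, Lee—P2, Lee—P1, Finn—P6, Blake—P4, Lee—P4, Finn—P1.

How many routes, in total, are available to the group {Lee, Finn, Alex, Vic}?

6

The union of neighbours of {Lee, Finn, Alex, Vic} is {P1, P2, P3, P4, P5, P6}, which has 6 elements.
Since |N(S)| = 6 ≥ |S| = 4, Hall's condition holds for this subset.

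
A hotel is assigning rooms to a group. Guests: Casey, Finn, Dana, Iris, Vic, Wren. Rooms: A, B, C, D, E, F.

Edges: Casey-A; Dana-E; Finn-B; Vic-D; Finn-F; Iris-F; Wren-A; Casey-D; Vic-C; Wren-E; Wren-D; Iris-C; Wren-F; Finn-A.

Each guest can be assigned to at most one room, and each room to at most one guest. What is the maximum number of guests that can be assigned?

6

For example, pair Casey–A, Finn–B, Dana–E, Iris–F, Vic–C, Wren–D.
All 6 guests are matched, so no larger matching exists.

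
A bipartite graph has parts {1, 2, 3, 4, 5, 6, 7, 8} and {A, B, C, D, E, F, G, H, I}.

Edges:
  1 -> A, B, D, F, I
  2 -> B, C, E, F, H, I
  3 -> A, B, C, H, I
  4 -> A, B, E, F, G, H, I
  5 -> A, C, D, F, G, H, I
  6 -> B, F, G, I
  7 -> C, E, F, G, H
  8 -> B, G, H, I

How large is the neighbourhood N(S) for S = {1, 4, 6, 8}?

The union of neighbours of {1, 4, 6, 8} is {A, B, D, E, F, G, H, I}, which has 8 elements.
Since |N(S)| = 8 ≥ |S| = 4, Hall's condition holds for this subset.

8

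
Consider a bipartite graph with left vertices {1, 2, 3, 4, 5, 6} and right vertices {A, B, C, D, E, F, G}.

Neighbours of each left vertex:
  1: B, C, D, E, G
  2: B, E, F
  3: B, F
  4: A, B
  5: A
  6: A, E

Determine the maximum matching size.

A valid assignment of size 5: 1–G, 2–E, 3–F, 4–B, 5–A.
The set {2, 3, 4, 5, 6} has only 4 neighbours ({A, B, E, F}), so by Hall's theorem at most 5 of the 6 left vertices can be matched.

5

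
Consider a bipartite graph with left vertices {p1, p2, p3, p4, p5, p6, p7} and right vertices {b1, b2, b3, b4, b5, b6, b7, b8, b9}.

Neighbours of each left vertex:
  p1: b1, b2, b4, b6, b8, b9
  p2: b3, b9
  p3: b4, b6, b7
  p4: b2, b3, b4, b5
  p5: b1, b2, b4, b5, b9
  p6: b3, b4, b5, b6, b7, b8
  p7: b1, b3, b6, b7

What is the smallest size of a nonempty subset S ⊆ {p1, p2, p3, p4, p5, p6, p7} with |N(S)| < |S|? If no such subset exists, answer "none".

none

A matching saturating every left vertex exists, for instance p1→b1, p2→b9, p3→b6, p4→b4, p5→b5, p6→b7, p7→b3.
By Hall's marriage theorem, this means |N(S)| ≥ |S| for every subset S, so no violating subset exists.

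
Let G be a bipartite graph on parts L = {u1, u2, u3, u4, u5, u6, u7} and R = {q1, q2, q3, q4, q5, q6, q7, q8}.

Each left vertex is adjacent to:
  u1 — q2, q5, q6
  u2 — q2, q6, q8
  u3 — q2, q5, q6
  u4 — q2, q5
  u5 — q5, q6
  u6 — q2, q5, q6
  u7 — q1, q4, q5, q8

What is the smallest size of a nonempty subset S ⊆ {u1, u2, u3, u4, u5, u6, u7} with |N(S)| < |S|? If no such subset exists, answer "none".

4

Take S = {u1, u3, u4, u5}. Its neighbourhood is {q2, q5, q6}, so |N(S)| = 3 < |S| = 4.
Every subset of size less than 4 has at least as many neighbours as members, so 4 is the minimum.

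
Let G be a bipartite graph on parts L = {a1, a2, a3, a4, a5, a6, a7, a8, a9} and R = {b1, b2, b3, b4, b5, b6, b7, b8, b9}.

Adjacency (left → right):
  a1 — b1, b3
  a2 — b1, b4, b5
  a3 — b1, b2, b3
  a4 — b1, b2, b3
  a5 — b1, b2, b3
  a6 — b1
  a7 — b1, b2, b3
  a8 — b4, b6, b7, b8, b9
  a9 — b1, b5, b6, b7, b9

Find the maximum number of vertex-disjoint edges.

6

For example, pair a1-b1, a2-b5, a3-b2, a4-b3, a8-b6, a9-b7.
The set {a1, a3, a4, a5, a6, a7} has only 3 neighbours ({b1, b2, b3}), so by Hall's theorem at most 6 of the 9 left vertices can be matched.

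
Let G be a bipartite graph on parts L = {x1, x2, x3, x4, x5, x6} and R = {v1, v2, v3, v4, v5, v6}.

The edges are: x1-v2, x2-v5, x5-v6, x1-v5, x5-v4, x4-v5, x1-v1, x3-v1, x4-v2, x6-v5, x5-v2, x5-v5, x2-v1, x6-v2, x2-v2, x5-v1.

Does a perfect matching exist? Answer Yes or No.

No

The set {x1, x2, x3, x4, x6} has only 3 neighbours ({v1, v2, v5}), so by Hall's theorem at most 4 of the 6 left vertices can be matched.
Hence no matching covers every left vertex.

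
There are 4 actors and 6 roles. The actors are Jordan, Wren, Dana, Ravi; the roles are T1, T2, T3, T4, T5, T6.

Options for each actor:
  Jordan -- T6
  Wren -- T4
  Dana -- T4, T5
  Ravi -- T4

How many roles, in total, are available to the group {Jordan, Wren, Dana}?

The union of neighbours of {Jordan, Wren, Dana} is {T4, T5, T6}, which has 3 elements.
Since |N(S)| = 3 ≥ |S| = 3, Hall's condition holds for this subset.

3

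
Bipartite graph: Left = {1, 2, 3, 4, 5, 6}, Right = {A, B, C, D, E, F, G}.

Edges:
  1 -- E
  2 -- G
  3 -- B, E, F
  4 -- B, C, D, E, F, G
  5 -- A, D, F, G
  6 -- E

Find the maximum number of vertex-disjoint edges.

5

A valid assignment of size 5: 1–E, 2–G, 3–B, 4–D, 5–F.
The set {1, 6} has only 1 neighbour ({E}), so by Hall's theorem at most 5 of the 6 left vertices can be matched.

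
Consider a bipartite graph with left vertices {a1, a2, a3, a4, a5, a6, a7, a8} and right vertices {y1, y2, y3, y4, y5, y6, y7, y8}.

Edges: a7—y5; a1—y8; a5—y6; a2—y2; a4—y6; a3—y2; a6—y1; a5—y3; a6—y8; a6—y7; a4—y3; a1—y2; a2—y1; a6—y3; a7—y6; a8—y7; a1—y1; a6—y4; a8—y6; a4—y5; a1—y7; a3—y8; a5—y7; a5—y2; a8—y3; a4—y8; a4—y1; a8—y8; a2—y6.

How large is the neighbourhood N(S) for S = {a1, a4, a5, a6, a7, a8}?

8

The union of neighbours of {a1, a4, a5, a6, a7, a8} is {y1, y2, y3, y4, y5, y6, y7, y8}, which has 8 elements.
Since |N(S)| = 8 ≥ |S| = 6, Hall's condition holds for this subset.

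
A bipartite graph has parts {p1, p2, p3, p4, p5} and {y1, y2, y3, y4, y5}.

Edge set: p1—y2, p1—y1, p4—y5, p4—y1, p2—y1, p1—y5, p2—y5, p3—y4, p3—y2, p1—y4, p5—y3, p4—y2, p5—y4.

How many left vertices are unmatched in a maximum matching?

0

A valid assignment of size 5: p1-y2, p2-y5, p3-y4, p4-y1, p5-y3.
All 5 left vertices are matched, so no larger matching exists.
That matches 5 of the 5, leaving 0 unmatched; no matching can do better.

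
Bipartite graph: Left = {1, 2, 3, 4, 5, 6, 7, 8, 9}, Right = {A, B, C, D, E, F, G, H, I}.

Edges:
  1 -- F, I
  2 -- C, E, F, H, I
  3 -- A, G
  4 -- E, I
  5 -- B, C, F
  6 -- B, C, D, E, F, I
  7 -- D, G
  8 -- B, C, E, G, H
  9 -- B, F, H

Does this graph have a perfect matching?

A valid assignment of size 9: 1-I, 2-C, 3-A, 4-E, 5-F, 6-D, 7-G, 8-H, 9-B.
Every left vertex is matched, so this is a perfect matching.

Yes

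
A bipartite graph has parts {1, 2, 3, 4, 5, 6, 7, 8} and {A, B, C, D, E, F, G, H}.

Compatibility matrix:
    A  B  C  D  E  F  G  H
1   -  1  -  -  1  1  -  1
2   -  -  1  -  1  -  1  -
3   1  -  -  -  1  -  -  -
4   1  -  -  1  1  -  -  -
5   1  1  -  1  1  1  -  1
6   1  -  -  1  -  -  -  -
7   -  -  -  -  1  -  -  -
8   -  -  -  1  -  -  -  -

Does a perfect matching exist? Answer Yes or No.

No

The set {3, 4, 6, 7, 8} has only 3 neighbours ({A, D, E}), so by Hall's theorem at most 6 of the 8 left vertices can be matched.
Hence no matching covers every left vertex.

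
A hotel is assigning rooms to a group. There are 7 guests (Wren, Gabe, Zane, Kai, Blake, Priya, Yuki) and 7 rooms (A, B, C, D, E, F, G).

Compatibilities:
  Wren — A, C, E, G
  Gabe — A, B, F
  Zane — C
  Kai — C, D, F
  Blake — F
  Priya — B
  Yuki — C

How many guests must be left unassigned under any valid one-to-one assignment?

1

A valid assignment of size 6: Wren→E, Gabe→A, Zane→C, Kai→D, Blake→F, Priya→B.
The set {Zane, Yuki} has only 1 neighbour ({C}), so by Hall's theorem at most 6 of the 7 guests can be matched.
That matches 6 of the 7, leaving 1 unmatched; no matching can do better.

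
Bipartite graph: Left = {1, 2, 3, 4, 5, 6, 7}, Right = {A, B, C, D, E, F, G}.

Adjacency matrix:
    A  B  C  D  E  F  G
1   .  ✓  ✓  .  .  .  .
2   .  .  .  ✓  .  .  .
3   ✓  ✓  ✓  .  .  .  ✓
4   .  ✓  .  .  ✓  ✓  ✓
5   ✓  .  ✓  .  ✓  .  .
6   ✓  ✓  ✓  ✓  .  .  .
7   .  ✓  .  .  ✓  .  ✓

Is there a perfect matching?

One maximum matching: 1-C, 2-D, 3-G, 4-F, 5-E, 6-A, 7-B.
All 7 left vertices are covered.

Yes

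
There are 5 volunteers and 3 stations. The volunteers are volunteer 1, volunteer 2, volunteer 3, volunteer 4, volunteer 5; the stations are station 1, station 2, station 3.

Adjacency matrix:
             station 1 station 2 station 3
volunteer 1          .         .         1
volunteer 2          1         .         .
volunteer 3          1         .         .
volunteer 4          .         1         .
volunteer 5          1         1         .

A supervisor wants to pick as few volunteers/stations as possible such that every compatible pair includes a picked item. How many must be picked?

3

{volunteer 1, station 1, station 2} is a vertex cover of size 3: every edge has an endpoint in this set.
No smaller cover exists because volunteer 1–station 3, volunteer 2–station 1, volunteer 4–station 2 is a matching of size 3, and a cover must include an endpoint of each of these disjoint edges (König's theorem).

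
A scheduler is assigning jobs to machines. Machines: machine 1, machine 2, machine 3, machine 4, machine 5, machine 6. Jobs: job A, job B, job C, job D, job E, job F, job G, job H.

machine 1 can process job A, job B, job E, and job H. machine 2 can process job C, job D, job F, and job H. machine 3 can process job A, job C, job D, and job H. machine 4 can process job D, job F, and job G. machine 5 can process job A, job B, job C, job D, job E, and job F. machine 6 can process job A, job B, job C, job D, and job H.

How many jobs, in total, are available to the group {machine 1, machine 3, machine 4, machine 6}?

The union of neighbours of {machine 1, machine 3, machine 4, machine 6} is {job A, job B, job C, job D, job E, job F, job G, job H}, which has 8 elements.
Since |N(S)| = 8 ≥ |S| = 4, Hall's condition holds for this subset.

8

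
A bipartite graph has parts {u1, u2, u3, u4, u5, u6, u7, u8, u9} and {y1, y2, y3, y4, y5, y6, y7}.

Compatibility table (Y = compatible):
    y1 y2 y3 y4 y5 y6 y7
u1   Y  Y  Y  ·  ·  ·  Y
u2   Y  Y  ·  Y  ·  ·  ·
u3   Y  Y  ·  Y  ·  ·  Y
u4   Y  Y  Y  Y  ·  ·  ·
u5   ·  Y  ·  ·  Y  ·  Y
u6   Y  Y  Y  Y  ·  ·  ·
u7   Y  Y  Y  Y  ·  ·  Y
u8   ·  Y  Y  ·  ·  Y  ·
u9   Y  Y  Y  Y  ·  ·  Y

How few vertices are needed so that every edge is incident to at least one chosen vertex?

A maximum matching has 7 edges (e.g. u1–y1, u2–y4, u3–y7, u4–y2, u5–y5, u6–y3, u8–y6).
By König's theorem the minimum vertex cover has the same size. One such cover is {u5, u8, y1, y2, y3, y4, y7}.

7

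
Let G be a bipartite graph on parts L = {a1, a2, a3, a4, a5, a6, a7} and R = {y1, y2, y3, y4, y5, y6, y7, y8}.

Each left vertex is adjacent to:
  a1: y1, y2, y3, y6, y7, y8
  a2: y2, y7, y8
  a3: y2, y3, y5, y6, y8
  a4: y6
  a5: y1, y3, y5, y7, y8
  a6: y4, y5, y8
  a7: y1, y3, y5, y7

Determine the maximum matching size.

7

One maximum matching: a1-y7, a2-y2, a3-y8, a4-y6, a5-y1, a6-y4, a7-y3.
This saturates every left vertex, so 7 is the maximum.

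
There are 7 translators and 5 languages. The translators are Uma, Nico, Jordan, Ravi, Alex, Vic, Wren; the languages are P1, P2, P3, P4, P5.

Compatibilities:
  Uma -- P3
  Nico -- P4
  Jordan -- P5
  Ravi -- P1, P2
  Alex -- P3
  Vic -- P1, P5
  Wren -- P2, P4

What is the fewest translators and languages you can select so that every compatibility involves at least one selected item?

5

A maximum matching has 5 edges (e.g. Uma–P3, Nico–P4, Jordan–P5, Ravi–P2, Vic–P1).
By König's theorem the minimum vertex cover has the same size. One such cover is {P1, P2, P3, P4, P5}.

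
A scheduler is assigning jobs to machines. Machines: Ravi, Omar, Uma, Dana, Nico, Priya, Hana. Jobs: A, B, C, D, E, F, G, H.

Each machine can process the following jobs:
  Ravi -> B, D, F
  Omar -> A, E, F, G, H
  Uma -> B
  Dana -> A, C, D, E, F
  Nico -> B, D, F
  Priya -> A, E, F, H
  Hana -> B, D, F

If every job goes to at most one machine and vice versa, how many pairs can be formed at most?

A valid assignment of size 6: Ravi–D, Omar–G, Uma–B, Dana–A, Nico–F, Priya–H.
The set {Ravi, Uma, Nico, Hana} has only 3 neighbours ({B, D, F}), so by Hall's theorem at most 6 of the 7 machines can be matched.

6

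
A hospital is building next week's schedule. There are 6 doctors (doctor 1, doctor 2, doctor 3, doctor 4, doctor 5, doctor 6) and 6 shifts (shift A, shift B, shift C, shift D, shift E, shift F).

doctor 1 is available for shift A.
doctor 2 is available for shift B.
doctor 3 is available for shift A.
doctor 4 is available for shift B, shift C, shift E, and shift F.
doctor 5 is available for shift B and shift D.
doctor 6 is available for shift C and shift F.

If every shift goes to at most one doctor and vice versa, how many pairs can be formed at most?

One maximum matching: doctor 1→shift A, doctor 2→shift B, doctor 4→shift E, doctor 5→shift D, doctor 6→shift F.
The set {doctor 1, doctor 3} has only 1 neighbour ({shift A}), so by Hall's theorem at most 5 of the 6 doctors can be matched.

5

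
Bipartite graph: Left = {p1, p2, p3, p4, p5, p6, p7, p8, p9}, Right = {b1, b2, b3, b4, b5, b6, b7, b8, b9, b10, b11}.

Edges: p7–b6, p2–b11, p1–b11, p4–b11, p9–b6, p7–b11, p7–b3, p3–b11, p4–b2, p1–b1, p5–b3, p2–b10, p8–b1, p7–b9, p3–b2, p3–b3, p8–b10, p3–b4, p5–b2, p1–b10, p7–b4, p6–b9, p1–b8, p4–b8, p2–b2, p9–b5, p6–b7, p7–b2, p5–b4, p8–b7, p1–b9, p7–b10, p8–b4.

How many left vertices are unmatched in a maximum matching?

0

For example, pair p1→b1, p2→b2, p3→b4, p4→b8, p5→b3, p6→b9, p7→b11, p8→b7, p9→b5.
All 9 left vertices are matched, so no larger matching exists.
That matches 9 of the 9, leaving 0 unmatched; no matching can do better.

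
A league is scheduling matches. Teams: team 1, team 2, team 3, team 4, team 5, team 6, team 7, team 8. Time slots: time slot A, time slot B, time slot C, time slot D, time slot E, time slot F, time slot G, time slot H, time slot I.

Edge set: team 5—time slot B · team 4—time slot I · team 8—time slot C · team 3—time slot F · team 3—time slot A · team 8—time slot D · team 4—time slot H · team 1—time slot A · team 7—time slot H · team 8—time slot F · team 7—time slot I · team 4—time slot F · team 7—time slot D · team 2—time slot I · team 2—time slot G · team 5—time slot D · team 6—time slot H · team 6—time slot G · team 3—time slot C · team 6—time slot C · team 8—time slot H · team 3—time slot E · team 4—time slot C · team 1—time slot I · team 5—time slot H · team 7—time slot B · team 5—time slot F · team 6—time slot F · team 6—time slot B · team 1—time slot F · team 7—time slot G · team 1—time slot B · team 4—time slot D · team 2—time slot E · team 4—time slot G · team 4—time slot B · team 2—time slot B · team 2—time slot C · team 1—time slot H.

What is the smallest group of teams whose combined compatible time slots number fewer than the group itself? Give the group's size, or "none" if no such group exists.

A matching saturating every team exists, for instance team 1→time slot I, team 2→time slot E, team 3→time slot A, team 4→time slot G, team 5→time slot H, team 6→time slot C, team 7→time slot D, team 8→time slot F.
By Hall's marriage theorem, this means |N(S)| ≥ |S| for every subset S, so no violating subset exists.

none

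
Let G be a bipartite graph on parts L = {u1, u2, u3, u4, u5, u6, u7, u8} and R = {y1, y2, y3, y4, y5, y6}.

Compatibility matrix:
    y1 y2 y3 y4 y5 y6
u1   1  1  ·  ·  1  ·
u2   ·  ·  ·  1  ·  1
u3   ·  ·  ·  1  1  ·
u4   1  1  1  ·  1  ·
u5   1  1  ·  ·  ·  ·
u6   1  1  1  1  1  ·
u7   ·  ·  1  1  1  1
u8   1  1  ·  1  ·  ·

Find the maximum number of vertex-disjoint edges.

For example, pair u1→y2, u2→y6, u3→y5, u4→y3, u5→y1, u6→y4.
The set {u1, u2, u3, u4, u5, u6, u7, u8} has only 6 neighbours ({y1, y2, y3, y4, y5, y6}), so by Hall's theorem at most 6 of the 8 left vertices can be matched.

6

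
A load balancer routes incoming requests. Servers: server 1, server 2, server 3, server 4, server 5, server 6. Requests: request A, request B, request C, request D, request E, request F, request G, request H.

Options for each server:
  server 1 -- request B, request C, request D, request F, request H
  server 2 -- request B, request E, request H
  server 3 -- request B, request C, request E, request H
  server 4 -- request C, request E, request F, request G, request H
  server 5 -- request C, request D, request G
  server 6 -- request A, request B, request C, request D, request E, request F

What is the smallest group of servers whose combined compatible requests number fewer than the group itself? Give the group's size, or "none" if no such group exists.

A matching saturating every server exists, for instance server 1→request F, server 2→request B, server 3→request C, server 4→request H, server 5→request G, server 6→request E.
By Hall's marriage theorem, this means |N(S)| ≥ |S| for every subset S, so no violating subset exists.

none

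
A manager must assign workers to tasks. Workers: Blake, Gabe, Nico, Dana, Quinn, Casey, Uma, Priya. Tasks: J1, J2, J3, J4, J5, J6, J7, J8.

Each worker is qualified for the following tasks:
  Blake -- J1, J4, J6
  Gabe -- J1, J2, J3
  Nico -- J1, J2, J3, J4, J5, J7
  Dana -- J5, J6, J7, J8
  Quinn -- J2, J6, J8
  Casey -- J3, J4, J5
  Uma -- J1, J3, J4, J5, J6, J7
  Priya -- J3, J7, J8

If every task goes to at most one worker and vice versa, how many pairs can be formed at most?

For example, pair Blake→J6, Gabe→J1, Nico→J5, Dana→J8, Quinn→J2, Casey→J4, Uma→J7, Priya→J3.
This saturates every worker, so 8 is the maximum.

8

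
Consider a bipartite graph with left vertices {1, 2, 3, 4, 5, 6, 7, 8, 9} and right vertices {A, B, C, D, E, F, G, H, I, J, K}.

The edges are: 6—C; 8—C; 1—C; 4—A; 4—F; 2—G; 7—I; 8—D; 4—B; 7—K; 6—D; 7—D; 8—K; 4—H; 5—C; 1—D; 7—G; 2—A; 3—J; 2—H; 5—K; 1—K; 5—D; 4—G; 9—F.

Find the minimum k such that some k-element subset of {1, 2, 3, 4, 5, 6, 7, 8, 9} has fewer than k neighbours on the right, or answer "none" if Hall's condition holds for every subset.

4

Take S = {1, 5, 6, 8}. Its neighbourhood is {C, D, K}, so |N(S)| = 3 < |S| = 4.
Every subset of size less than 4 has at least as many neighbours as members, so 4 is the minimum.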